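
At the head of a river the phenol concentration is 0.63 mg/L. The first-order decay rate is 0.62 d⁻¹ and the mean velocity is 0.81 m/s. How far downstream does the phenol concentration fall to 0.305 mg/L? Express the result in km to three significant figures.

81.9 km

From C = C₀·e^(−kt), t = ln(C₀/C)/k = ln(0.63/0.305)/0.62 = 0.7254/0.62 = 1.17 d.
Distance = v·t = 0.81 m/s × 1.011e+05 s = 8.188e+04 m = 81.88 km.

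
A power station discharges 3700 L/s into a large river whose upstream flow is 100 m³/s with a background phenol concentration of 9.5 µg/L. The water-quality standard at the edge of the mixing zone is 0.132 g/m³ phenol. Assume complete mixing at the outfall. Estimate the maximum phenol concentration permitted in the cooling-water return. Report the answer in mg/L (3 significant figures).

3.44 mg/L

3700 L/s = 3.7 m³/s.
9.5 µg/L = 0.0095 mg/L.
Mass balance: 0.132·103.7 = 3.7·Cₑ + 100·0.0095.
Cₑ = (13.69 − 0.95) / 3.7 = 3.443 mg/L.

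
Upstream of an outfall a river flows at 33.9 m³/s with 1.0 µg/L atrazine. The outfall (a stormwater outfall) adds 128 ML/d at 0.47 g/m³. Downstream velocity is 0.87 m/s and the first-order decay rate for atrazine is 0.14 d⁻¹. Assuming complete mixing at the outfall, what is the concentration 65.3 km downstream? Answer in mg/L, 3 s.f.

128 ML/d = 1.481 m³/s.
1.0 µg/L = 0.001 mg/L.
After complete mixing, C₀ = (1.481·0.47 + 33.9·0.001) / 35.38 = 0.02064 mg/L.
Travel time t = 6.53e+04 m / 0.87 m/s = 7.506e+04 s = 0.8687 d.
C = 0.02064·exp(−0.14·0.8687) = 0.02064·0.8855 = 0.01827 mg/L.

0.0183 mg/L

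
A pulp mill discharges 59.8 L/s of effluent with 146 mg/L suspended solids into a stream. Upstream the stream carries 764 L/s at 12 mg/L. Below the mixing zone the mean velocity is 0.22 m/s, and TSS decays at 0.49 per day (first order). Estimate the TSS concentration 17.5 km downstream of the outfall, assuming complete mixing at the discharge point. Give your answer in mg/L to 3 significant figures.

59.8 L/s = 0.0598 m³/s.
764 L/s = 0.764 m³/s.
After complete mixing, C₀ = (0.0598·146 + 0.764·12) / 0.8238 = 21.73 mg/L.
Travel time t = 1.75e+04 m / 0.22 m/s = 7.955e+04 s = 0.9207 d.
C = 21.73·exp(−0.49·0.9207) = 21.73·0.6369 = 13.84 mg/L.

13.8 mg/L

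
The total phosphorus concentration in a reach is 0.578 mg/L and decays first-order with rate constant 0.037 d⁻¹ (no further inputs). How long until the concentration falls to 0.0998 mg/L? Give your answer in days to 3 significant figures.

t = ln(C₀/C)/k = ln(0.578/0.0998)/0.037 = 1.756/0.037 = 47.47 d.

47.5 d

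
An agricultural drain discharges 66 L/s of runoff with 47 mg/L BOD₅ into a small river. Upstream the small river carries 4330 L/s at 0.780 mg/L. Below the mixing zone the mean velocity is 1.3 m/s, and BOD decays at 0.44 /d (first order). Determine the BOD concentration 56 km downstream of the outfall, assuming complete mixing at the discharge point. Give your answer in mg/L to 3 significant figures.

66 L/s = 0.066 m³/s.
4330 L/s = 4.33 m³/s.
After complete mixing, C₀ = (0.066·47 + 4.33·0.78) / 4.396 = 1.474 mg/L.
Travel time t = 5.6e+04 m / 1.3 m/s = 4.308e+04 s = 0.4986 d.
C = 1.474·exp(−0.44·0.4986) = 1.474·0.803 = 1.184 mg/L.

1.18 mg/L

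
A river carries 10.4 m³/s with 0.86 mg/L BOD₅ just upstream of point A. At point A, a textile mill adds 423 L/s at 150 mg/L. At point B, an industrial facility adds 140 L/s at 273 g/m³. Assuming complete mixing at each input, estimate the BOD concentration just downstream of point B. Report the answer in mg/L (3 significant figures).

423 L/s = 0.423 m³/s.
After input A: C = (10.4·0.86 + 0.423·150) / 10.82 = 6.689 mg/L.
140 L/s = 0.14 m³/s.
After input B: C = (10.82·6.689 + 0.14·273) / 10.96 = 10.09 mg/L.

10.1 mg/L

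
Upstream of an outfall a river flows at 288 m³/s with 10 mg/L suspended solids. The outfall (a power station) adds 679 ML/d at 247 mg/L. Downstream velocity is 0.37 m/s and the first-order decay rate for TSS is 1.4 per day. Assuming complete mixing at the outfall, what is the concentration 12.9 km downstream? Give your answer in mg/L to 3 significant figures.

679 ML/d = 7.859 m³/s.
After complete mixing, C₀ = (7.859·247 + 288·10) / 295.9 = 16.3 mg/L.
Travel time t = 1.29e+04 m / 0.37 m/s = 3.486e+04 s = 0.4035 d.
C = 16.3·exp(−1.4·0.4035) = 16.3·0.5684 = 9.262 mg/L.

9.26 mg/L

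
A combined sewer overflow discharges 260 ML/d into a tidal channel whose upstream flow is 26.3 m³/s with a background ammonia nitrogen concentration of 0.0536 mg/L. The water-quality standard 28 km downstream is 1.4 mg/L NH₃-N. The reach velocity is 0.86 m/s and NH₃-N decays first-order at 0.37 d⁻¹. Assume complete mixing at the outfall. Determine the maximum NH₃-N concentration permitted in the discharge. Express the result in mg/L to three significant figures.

15.2 mg/L

260 ML/d = 3.009 m³/s.
Travel time to the compliance point: t = 2.8e+04/0.86 = 3.256e+04 s = 0.3768 d; decay factor exp(−0.37·0.3768) = 0.8699.
So the concentration just after mixing may be at most 1.4/0.8699 = 1.609 mg/L.
Mass balance: 1.609·29.31 = 3.009·Cₑ + 26.3·0.0536.
Cₑ = (47.17 − 1.41) / 3.009 = 15.21 mg/L.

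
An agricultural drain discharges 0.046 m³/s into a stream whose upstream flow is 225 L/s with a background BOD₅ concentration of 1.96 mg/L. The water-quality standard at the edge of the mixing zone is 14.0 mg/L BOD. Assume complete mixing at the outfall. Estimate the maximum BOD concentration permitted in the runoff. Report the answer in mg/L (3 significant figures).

72.9 mg/L

225 L/s = 0.225 m³/s.
Mass balance: 14·0.271 = 0.046·Cₑ + 0.225·1.96.
Cₑ = (3.794 − 0.441) / 0.046 = 72.89 mg/L.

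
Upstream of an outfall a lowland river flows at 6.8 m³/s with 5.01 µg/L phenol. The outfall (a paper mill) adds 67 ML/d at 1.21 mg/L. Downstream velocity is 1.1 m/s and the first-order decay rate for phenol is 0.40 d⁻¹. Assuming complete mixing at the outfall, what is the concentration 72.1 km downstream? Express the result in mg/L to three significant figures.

0.0948 mg/L

67 ML/d = 0.7755 m³/s.
5.01 µg/L = 0.00501 mg/L.
After complete mixing, C₀ = (0.7755·1.21 + 6.8·0.00501) / 7.575 = 0.1284 mg/L.
Travel time t = 7.21e+04 m / 1.1 m/s = 6.555e+04 s = 0.7586 d.
C = 0.1284·exp(−0.40·0.7586) = 0.1284·0.7383 = 0.09476 mg/L.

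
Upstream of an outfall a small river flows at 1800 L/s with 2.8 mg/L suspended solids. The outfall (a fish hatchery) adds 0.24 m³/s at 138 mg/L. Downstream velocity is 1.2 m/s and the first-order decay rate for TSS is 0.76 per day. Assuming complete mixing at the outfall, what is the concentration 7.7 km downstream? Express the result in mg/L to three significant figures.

1800 L/s = 1.8 m³/s.
After complete mixing, C₀ = (0.24·138 + 1.8·2.8) / 2.04 = 18.71 mg/L.
Travel time t = 7700 m / 1.2 m/s = 6417 s = 0.07427 d.
C = 18.71·exp(−0.76·0.07427) = 18.71·0.9451 = 17.68 mg/L.

17.7 mg/L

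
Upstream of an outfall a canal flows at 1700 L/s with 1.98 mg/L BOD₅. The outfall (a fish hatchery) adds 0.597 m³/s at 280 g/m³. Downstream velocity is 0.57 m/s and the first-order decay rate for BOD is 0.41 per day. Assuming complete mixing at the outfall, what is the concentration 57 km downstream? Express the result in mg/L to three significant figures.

1700 L/s = 1.7 m³/s.
After complete mixing, C₀ = (0.597·280 + 1.7·1.98) / 2.297 = 74.24 mg/L.
Travel time t = 5.7e+04 m / 0.57 m/s = 1e+05 s = 1.157 d.
C = 74.24·exp(−0.41·1.157) = 74.24·0.6222 = 46.19 mg/L.

46.2 mg/L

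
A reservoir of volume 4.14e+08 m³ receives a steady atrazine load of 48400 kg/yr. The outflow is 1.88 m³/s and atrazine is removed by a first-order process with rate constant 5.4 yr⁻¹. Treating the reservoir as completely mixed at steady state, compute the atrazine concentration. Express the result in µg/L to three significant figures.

Outflow Q = 1.88 m³/s × 3.156e+07 s/yr = 5.933e+07 m³/yr.
Steady-state CSTR mass balance: W = Q·C + k·V·C, so C = W/(Q + kV).
Q + kV = 5.933e+07 + 5.4·4.14e+08 = 2.295e+09 m³/yr.
C = 48400/2.295e+09 = 2.109e-05 kg/m³ = 0.02109 mg/L = 21.09 µg/L.

21.1 µg/L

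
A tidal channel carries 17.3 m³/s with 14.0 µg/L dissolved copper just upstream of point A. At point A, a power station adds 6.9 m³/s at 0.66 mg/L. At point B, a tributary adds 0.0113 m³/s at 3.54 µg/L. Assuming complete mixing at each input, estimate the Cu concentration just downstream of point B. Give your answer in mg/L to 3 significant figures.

0.198 mg/L

14.0 µg/L = 0.014 mg/L.
After input A: C = (17.3·0.014 + 6.9·0.66) / 24.2 = 0.1982 mg/L.
3.54 µg/L = 0.00354 mg/L.
After input B: C = (24.2·0.1982 + 0.0113·0.00354) / 24.21 = 0.1981 mg/L.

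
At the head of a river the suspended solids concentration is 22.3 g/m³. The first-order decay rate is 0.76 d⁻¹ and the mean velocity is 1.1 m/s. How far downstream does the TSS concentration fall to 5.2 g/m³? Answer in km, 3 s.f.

From C = C₀·e^(−kt), t = ln(C₀/C)/k = ln(22.3/5.2)/0.76 = 1.456/0.76 = 1.916 d.
Distance = v·t = 1.1 m/s × 1.655e+05 s = 1.821e+05 m = 182.1 km.

182 km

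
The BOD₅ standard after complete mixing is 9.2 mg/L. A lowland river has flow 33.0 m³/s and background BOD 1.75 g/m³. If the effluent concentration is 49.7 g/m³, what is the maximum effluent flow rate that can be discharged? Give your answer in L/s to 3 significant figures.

6070 L/s

Mass balance at complete mixing: C_std·(Q_w + Q_r) = Q_w·C_e + Q_r·C_b.
Rearranging, Q_w = Q_r·(C_std − C_b)/(C_e − C_std) = 33.0·(9.2 − 1.75) / (49.7 − 9.2) = 6.07 m³/s.
= 6070 L/s.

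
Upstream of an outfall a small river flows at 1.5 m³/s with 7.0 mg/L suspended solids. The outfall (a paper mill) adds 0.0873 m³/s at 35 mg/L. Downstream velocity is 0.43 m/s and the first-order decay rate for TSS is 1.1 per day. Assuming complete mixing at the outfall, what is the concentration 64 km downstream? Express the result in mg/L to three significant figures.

After complete mixing, C₀ = (0.0873·35 + 1.5·7) / 1.587 = 8.54 mg/L.
Travel time t = 6.4e+04 m / 0.43 m/s = 1.488e+05 s = 1.723 d.
C = 8.54·exp(−1.1·1.723) = 8.54·0.1503 = 1.284 mg/L.

1.28 mg/L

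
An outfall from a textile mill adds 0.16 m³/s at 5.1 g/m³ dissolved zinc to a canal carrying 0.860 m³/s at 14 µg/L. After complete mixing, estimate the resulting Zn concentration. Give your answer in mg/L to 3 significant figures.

14 µg/L = 0.014 mg/L.
Flow-weighted mixing gives C = (0.16·5.1 + 0.86·0.014) / (0.16 + 0.86) = 0.828/1.02 = 0.8118 mg/L.

0.812 mg/L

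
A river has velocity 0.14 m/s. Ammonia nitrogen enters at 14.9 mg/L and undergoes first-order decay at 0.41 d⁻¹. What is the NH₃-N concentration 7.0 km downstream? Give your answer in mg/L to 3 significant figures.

Travel time t = 7.0 km / 0.14 m/s = 7000/0.14 = 5e+04 s = 0.5787 d.
First-order decay: C = 14.9·exp(−0.41·0.5787) = 14.9·0.7888 = 11.75 mg/L.

11.8 mg/L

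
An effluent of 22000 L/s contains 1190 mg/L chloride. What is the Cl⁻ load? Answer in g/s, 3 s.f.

26200 g/s

22000 L/s = 22 m³/s.
Mass flux = Q·C = 22 m³/s × 1190 g/m³ = 2.618e+04 g/s.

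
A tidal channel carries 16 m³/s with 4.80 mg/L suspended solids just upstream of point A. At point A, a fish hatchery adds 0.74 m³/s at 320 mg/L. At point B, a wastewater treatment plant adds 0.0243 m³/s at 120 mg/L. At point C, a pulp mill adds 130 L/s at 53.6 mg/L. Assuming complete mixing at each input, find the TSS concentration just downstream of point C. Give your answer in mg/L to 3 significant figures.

19.1 mg/L

After input A: C = (16·4.8 + 0.74·320) / 16.74 = 18.73 mg/L.
After input B: C = (16.74·18.73 + 0.0243·120) / 16.76 = 18.88 mg/L.
130 L/s = 0.13 m³/s.
After input C: C = (16.76·18.88 + 0.13·53.6) / 16.89 = 19.15 mg/L.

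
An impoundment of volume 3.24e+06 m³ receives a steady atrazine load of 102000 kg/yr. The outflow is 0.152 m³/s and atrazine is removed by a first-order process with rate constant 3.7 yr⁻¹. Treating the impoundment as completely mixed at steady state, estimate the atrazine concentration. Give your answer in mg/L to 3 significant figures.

Outflow Q = 0.152 m³/s × 3.156e+07 s/yr = 4.797e+06 m³/yr.
Steady-state CSTR mass balance: W = Q·C + k·V·C, so C = W/(Q + kV).
Q + kV = 4.797e+06 + 3.7·3.24e+06 = 1.678e+07 m³/yr.
C = 102000/1.678e+07 = 0.006077 kg/m³ = 6.077 mg/L.

6.08 mg/L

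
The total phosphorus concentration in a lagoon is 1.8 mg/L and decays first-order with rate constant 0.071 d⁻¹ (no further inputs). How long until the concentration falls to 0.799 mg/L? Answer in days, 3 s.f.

11.4 d

t = ln(C₀/C)/k = ln(1.8/0.799)/0.071 = 0.8122/0.071 = 11.44 d.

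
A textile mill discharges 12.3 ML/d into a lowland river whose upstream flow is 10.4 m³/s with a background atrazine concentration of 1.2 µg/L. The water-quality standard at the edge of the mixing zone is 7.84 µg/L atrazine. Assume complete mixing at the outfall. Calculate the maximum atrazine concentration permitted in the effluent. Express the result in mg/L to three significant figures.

12.3 ML/d = 0.1424 m³/s.
1.2 µg/L = 0.0012 mg/L.
7.84 µg/L = 0.00784 mg/L.
Mass balance: 0.00784·10.54 = 0.1424·Cₑ + 10.4·0.0012.
Cₑ = (0.08265 − 0.01248) / 0.1424 = 0.4929 mg/L.

0.493 mg/L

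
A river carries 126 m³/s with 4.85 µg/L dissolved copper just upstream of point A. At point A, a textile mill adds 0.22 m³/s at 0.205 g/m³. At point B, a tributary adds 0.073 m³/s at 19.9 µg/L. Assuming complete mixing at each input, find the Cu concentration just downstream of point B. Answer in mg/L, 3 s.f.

4.85 µg/L = 0.00485 mg/L.
After input A: C = (126·0.00485 + 0.22·0.205) / 126.2 = 0.005199 mg/L.
19.9 µg/L = 0.0199 mg/L.
After input B: C = (126.2·0.005199 + 0.073·0.0199) / 126.3 = 0.005207 mg/L.

0.00521 mg/L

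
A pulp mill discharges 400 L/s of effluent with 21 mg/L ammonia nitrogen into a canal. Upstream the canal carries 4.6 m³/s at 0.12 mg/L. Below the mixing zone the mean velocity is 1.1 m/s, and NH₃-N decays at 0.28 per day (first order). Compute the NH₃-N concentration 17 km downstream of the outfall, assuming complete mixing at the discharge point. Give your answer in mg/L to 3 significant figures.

1.70 mg/L

400 L/s = 0.4 m³/s.
After complete mixing, C₀ = (0.4·21 + 4.6·0.12) / 5 = 1.79 mg/L.
Travel time t = 1.7e+04 m / 1.1 m/s = 1.545e+04 s = 0.1789 d.
C = 1.79·exp(−0.28·0.1789) = 1.79·0.9511 = 1.703 mg/L.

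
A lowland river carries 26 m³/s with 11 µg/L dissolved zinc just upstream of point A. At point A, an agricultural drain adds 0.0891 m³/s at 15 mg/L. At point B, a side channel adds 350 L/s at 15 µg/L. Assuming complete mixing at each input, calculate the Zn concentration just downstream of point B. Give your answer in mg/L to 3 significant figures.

0.0616 mg/L

11 µg/L = 0.011 mg/L.
After input A: C = (26·0.011 + 0.0891·15) / 26.09 = 0.06219 mg/L.
350 L/s = 0.35 m³/s.
15 µg/L = 0.015 mg/L.
After input B: C = (26.09·0.06219 + 0.35·0.015) / 26.44 = 0.06157 mg/L.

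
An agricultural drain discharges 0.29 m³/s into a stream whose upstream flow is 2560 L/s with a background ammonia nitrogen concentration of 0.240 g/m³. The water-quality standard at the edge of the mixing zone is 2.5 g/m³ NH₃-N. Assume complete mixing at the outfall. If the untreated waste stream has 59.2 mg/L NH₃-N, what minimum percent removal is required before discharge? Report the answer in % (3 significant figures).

2560 L/s = 2.56 m³/s.
Mass balance: 2.5·2.85 = 0.29·Cₑ + 2.56·0.24.
Cₑ = (7.125 − 0.6144) / 0.29 = 22.45 mg/L.
Required removal = 1 − 22.45/59.2 = 62.08 %.

62.1 %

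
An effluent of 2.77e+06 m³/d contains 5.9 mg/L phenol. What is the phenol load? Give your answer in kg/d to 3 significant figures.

2.77e+06 m³/d = 32.06 m³/s.
Mass flux = Q·C = 32.06 m³/s × 5.9 g/m³ = 189.2 g/s.
= 189.2 g/s × 86.4 = 1.634e+04 kg/d.

16300 kg/d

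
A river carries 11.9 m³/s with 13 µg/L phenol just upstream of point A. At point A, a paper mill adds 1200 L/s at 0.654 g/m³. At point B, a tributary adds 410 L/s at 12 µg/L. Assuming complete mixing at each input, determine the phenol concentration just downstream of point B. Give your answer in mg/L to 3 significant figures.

13 µg/L = 0.013 mg/L.
1200 L/s = 1.2 m³/s.
After input A: C = (11.9·0.013 + 1.2·0.654) / 13.1 = 0.07172 mg/L.
410 L/s = 0.41 m³/s.
12 µg/L = 0.012 mg/L.
After input B: C = (13.1·0.07172 + 0.41·0.012) / 13.51 = 0.06991 mg/L.

0.0699 mg/L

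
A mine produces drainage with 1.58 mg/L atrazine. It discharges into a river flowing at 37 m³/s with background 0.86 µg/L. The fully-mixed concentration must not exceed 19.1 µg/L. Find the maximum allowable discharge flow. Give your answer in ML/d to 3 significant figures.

0.86 µg/L = 0.00086 mg/L.
19.1 µg/L = 0.0191 mg/L.
Mass balance at complete mixing: C_std·(Q_w + Q_r) = Q_w·C_e + Q_r·C_b.
Rearranging, Q_w = Q_r·(C_std − C_b)/(C_e − C_std) = 37·(0.0191 − 0.00086) / (1.58 − 0.0191) = 0.4324 m³/s.
= 37.36 ML/d.

37.4 ML/d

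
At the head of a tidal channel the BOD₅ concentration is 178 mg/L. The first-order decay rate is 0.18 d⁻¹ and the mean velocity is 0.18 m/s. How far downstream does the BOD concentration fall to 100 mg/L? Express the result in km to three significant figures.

49.8 km

From C = C₀·e^(−kt), t = ln(C₀/C)/k = ln(178/100)/0.18 = 0.5766/0.18 = 3.203 d.
Distance = v·t = 0.18 m/s × 2.768e+05 s = 4.982e+04 m = 49.82 km.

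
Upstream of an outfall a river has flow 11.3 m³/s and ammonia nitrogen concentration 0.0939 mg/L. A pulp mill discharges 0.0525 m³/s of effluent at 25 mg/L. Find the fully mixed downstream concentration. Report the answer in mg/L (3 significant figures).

By mass balance at complete mixing, C = (0.0525·25 + 11.3·0.0939) / (0.0525 + 11.3) = 2.374/11.35 = 0.2091 mg/L.

0.209 mg/L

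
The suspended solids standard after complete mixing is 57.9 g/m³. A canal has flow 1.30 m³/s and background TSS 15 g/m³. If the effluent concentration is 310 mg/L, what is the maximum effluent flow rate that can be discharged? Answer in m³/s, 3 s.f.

Mass balance at complete mixing: C_std·(Q_w + Q_r) = Q_w·C_e + Q_r·C_b.
Rearranging, Q_w = Q_r·(C_std − C_b)/(C_e − C_std) = 1.30·(57.9 − 15) / (310 − 57.9) = 0.2212 m³/s.

0.221 m³/s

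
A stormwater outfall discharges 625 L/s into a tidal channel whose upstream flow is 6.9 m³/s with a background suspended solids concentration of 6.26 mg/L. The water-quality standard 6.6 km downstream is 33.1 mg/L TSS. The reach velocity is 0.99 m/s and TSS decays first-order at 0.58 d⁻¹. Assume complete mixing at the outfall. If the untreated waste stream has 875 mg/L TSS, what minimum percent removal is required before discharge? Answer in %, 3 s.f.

60.3 %

625 L/s = 0.625 m³/s.
Travel time to the compliance point: t = 6600/0.99 = 6667 s = 0.07716 d; decay factor exp(−0.58·0.07716) = 0.9562.
So the concentration just after mixing may be at most 33.1/0.9562 = 34.61 mg/L.
Mass balance: 34.61·7.525 = 0.625·Cₑ + 6.9·6.26.
Cₑ = (260.5 − 43.19) / 0.625 = 347.7 mg/L.
Required removal = 1 − 347.7/875 = 60.27 %.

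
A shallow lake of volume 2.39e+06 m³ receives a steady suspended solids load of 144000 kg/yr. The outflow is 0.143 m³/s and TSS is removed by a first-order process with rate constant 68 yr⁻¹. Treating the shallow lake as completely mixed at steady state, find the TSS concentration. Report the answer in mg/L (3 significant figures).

Outflow Q = 0.143 m³/s × 3.156e+07 s/yr = 4.513e+06 m³/yr.
Steady-state CSTR mass balance: W = Q·C + k·V·C, so C = W/(Q + kV).
Q + kV = 4.513e+06 + 68·2.39e+06 = 1.67e+08 m³/yr.
C = 144000/1.67e+08 = 0.0008621 kg/m³ = 0.8621 mg/L.

0.862 mg/L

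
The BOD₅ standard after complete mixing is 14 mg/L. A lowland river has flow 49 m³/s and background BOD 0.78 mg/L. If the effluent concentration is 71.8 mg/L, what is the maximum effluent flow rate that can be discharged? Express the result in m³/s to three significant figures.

Mass balance at complete mixing: C_std·(Q_w + Q_r) = Q_w·C_e + Q_r·C_b.
Rearranging, Q_w = Q_r·(C_std − C_b)/(C_e − C_std) = 49·(14 − 0.78) / (71.8 − 14) = 11.21 m³/s.

11.2 m³/s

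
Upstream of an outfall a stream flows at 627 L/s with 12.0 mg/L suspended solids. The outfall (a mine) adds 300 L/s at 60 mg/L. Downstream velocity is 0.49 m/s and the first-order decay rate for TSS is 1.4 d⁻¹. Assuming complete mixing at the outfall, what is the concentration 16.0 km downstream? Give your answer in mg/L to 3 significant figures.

300 L/s = 0.3 m³/s.
627 L/s = 0.627 m³/s.
After complete mixing, C₀ = (0.3·60 + 0.627·12) / 0.927 = 27.53 mg/L.
Travel time t = 1.6e+04 m / 0.49 m/s = 3.265e+04 s = 0.3779 d.
C = 27.53·exp(−1.4·0.3779) = 27.53·0.5891 = 16.22 mg/L.

16.2 mg/L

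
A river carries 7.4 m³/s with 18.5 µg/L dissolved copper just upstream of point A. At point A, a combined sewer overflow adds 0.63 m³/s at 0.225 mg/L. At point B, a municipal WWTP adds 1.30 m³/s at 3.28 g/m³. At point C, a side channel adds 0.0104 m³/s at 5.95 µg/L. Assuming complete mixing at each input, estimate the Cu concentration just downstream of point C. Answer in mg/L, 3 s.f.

0.486 mg/L

18.5 µg/L = 0.0185 mg/L.
After input A: C = (7.4·0.0185 + 0.63·0.225) / 8.03 = 0.0347 mg/L.
After input B: C = (8.03·0.0347 + 1.3·3.28) / 9.33 = 0.4869 mg/L.
5.95 µg/L = 0.00595 mg/L.
After input C: C = (9.33·0.4869 + 0.0104·0.00595) / 9.34 = 0.4864 mg/L.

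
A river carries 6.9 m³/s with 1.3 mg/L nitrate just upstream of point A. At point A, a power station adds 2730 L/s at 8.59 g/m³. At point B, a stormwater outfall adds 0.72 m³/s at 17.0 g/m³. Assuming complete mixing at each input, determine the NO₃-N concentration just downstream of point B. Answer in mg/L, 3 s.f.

2730 L/s = 2.73 m³/s.
After input A: C = (6.9·1.3 + 2.73·8.59) / 9.63 = 3.367 mg/L.
After input B: C = (9.63·3.367 + 0.72·17) / 10.35 = 4.315 mg/L.

4.32 mg/L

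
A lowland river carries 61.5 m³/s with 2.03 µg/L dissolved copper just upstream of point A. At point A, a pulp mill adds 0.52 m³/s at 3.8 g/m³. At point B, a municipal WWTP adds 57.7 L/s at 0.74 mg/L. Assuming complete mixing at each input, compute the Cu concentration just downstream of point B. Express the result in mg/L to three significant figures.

2.03 µg/L = 0.00203 mg/L.
After input A: C = (61.5·0.00203 + 0.52·3.8) / 62.02 = 0.03387 mg/L.
57.7 L/s = 0.0577 m³/s.
After input B: C = (62.02·0.03387 + 0.0577·0.74) / 62.08 = 0.03453 mg/L.

0.0345 mg/L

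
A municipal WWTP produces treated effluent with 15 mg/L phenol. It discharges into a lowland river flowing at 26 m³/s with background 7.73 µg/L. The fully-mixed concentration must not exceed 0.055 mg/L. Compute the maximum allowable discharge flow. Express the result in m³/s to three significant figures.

7.73 µg/L = 0.00773 mg/L.
Mass balance at complete mixing: C_std·(Q_w + Q_r) = Q_w·C_e + Q_r·C_b.
Rearranging, Q_w = Q_r·(C_std − C_b)/(C_e − C_std) = 26·(0.055 − 0.00773) / (15 − 0.055) = 0.08224 m³/s.

0.0822 m³/s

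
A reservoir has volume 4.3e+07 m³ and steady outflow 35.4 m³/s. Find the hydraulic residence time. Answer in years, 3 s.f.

0.0385 yr

Q = 35.4 m³/s × 3.156e+07 s/yr = 1.117e+09 m³/yr.
Hydraulic residence time τ = V/Q = 4.3e+07/1.117e+09 = 0.03849 yr.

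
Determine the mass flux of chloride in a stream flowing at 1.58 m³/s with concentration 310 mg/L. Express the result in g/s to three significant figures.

490 g/s

Mass flux = Q·C = 1.58 m³/s × 310 g/m³ = 489.8 g/s.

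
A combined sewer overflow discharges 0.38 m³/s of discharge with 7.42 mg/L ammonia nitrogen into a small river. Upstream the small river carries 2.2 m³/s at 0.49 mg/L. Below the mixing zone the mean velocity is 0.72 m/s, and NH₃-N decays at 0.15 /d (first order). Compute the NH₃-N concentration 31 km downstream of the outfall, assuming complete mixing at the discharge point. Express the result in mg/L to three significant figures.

After complete mixing, C₀ = (0.38·7.42 + 2.2·0.49) / 2.58 = 1.511 mg/L.
Travel time t = 3.1e+04 m / 0.72 m/s = 4.306e+04 s = 0.4983 d.
C = 1.511·exp(−0.15·0.4983) = 1.511·0.928 = 1.402 mg/L.

1.40 mg/L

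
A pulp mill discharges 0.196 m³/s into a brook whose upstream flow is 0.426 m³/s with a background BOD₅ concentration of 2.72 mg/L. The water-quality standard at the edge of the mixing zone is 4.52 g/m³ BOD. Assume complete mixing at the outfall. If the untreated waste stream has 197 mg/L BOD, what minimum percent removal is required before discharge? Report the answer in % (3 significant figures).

95.7 %

Mass balance: 4.52·0.622 = 0.196·Cₑ + 0.426·2.72.
Cₑ = (2.811 − 1.159) / 0.196 = 8.432 mg/L.
Required removal = 1 − 8.432/197 = 95.72 %.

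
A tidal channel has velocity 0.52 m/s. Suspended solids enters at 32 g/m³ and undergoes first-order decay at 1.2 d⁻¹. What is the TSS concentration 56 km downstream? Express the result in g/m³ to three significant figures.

7.17 g/m³

Travel time t = 56 km / 0.52 m/s = 5.6e+04/0.52 = 1.077e+05 s = 1.246 d.
First-order decay: C = 32·exp(−1.2·1.246) = 32·0.2241 = 7.171 g/m³.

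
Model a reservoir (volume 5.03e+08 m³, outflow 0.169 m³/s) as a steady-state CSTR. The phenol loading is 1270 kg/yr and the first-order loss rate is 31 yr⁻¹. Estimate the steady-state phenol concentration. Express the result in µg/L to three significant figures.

0.0814 µg/L

Outflow Q = 0.169 m³/s × 3.156e+07 s/yr = 5.333e+06 m³/yr.
Steady-state CSTR mass balance: W = Q·C + k·V·C, so C = W/(Q + kV).
Q + kV = 5.333e+06 + 31·5.03e+08 = 1.56e+10 m³/yr.
C = 1270/1.56e+10 = 8.142e-08 kg/m³ = 8.142e-05 mg/L = 0.08142 µg/L.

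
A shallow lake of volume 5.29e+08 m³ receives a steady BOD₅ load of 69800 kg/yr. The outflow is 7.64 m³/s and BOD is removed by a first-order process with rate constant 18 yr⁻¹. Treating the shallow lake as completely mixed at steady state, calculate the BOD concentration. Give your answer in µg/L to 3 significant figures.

7.15 µg/L

Outflow Q = 7.64 m³/s × 3.156e+07 s/yr = 2.411e+08 m³/yr.
Steady-state CSTR mass balance: W = Q·C + k·V·C, so C = W/(Q + kV).
Q + kV = 2.411e+08 + 18·5.29e+08 = 9.763e+09 m³/yr.
C = 69800/9.763e+09 = 7.149e-06 kg/m³ = 0.007149 mg/L = 7.149 µg/L.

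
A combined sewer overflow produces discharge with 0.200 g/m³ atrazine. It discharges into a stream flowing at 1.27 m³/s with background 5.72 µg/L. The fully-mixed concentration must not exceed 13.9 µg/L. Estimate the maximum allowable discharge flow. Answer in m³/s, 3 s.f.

5.72 µg/L = 0.00572 mg/L.
13.9 µg/L = 0.0139 mg/L.
Mass balance at complete mixing: C_std·(Q_w + Q_r) = Q_w·C_e + Q_r·C_b.
Rearranging, Q_w = Q_r·(C_std − C_b)/(C_e − C_std) = 1.27·(0.0139 − 0.00572) / (0.2 − 0.0139) = 0.05582 m³/s.

0.0558 m³/s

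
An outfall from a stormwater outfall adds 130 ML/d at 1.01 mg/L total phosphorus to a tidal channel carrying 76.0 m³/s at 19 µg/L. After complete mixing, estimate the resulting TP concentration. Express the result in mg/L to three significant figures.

0.0382 mg/L

130 ML/d = 1.505 m³/s.
19 µg/L = 0.019 mg/L.
Conservation of mass across the mixing zone: C = (1.505·1.01 + 76·0.019) / (1.505 + 76) = 2.964/77.5 = 0.03824 mg/L.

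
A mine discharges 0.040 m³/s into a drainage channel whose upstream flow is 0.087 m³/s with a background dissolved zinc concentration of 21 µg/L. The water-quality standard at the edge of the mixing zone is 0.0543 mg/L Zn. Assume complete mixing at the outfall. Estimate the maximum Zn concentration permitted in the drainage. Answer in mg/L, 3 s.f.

21 µg/L = 0.021 mg/L.
Mass balance: 0.0543·0.127 = 0.04·Cₑ + 0.087·0.021.
Cₑ = (0.006896 − 0.001827) / 0.04 = 0.1267 mg/L.

0.127 mg/L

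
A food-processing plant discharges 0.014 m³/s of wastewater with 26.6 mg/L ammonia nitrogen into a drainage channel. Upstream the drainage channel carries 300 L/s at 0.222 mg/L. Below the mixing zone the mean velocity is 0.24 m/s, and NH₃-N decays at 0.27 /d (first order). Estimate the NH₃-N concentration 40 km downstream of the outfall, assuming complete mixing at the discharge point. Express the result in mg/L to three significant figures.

0.831 mg/L

300 L/s = 0.3 m³/s.
After complete mixing, C₀ = (0.014·26.6 + 0.3·0.222) / 0.314 = 1.398 mg/L.
Travel time t = 4e+04 m / 0.24 m/s = 1.667e+05 s = 1.929 d.
C = 1.398·exp(−0.27·1.929) = 1.398·0.594 = 0.8305 mg/L.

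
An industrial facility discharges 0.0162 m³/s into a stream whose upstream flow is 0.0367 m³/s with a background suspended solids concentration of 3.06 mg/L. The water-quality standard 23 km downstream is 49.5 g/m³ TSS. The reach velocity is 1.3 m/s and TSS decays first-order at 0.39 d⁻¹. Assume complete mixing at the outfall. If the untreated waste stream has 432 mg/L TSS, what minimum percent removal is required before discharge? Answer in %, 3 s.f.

61.1 %

Travel time to the compliance point: t = 2.3e+04/1.3 = 1.769e+04 s = 0.2048 d; decay factor exp(−0.39·0.2048) = 0.9232.
So the concentration just after mixing may be at most 49.5/0.9232 = 53.62 mg/L.
Mass balance: 53.62·0.0529 = 0.0162·Cₑ + 0.0367·3.06.
Cₑ = (2.836 − 0.1123) / 0.0162 = 168.1 mg/L.
Required removal = 1 − 168.1/432 = 61.08 %.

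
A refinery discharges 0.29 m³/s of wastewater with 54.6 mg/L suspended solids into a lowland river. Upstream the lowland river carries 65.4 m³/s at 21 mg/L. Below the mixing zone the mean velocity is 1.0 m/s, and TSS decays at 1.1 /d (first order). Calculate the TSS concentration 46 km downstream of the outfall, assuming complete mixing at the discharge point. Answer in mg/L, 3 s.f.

11.8 mg/L

After complete mixing, C₀ = (0.29·54.6 + 65.4·21) / 65.69 = 21.15 mg/L.
Travel time t = 4.6e+04 m / 1.0 m/s = 4.6e+04 s = 0.5324 d.
C = 21.15·exp(−1.1·0.5324) = 21.15·0.5567 = 11.77 mg/L.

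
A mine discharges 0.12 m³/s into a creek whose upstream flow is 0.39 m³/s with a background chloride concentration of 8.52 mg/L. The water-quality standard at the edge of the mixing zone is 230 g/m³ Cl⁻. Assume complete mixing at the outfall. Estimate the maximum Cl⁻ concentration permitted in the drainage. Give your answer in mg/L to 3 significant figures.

950 mg/L

Mass balance: 230·0.51 = 0.12·Cₑ + 0.39·8.52.
Cₑ = (117.3 − 3.323) / 0.12 = 949.8 mg/L.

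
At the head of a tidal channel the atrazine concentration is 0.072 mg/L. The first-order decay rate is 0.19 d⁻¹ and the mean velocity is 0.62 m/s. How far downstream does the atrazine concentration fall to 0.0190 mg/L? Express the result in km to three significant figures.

376 km

From C = C₀·e^(−kt), t = ln(C₀/C)/k = ln(0.072/0.0190)/0.19 = 1.332/0.19 = 7.012 d.
Distance = v·t = 0.62 m/s × 6.058e+05 s = 3.756e+05 m = 375.6 km.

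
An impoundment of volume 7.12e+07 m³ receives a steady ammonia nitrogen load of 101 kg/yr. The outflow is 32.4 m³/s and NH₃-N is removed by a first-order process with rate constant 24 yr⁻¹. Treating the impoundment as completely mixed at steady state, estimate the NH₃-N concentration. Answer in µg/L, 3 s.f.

Outflow Q = 32.4 m³/s × 3.156e+07 s/yr = 1.022e+09 m³/yr.
Steady-state CSTR mass balance: W = Q·C + k·V·C, so C = W/(Q + kV).
Q + kV = 1.022e+09 + 24·7.12e+07 = 2.731e+09 m³/yr.
C = 101/2.731e+09 = 3.698e-08 kg/m³ = 3.698e-05 mg/L = 0.03698 µg/L.

0.0370 µg/L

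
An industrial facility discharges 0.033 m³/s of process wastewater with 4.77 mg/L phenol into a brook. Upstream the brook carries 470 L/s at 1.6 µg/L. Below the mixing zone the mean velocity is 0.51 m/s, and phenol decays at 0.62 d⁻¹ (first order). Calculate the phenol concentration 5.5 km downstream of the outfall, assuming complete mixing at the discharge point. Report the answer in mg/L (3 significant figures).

0.291 mg/L

470 L/s = 0.47 m³/s.
1.6 µg/L = 0.0016 mg/L.
After complete mixing, C₀ = (0.033·4.77 + 0.47·0.0016) / 0.503 = 0.3144 mg/L.
Travel time t = 5500 m / 0.51 m/s = 1.078e+04 s = 0.1248 d.
C = 0.3144·exp(−0.62·0.1248) = 0.3144·0.9255 = 0.291 mg/L.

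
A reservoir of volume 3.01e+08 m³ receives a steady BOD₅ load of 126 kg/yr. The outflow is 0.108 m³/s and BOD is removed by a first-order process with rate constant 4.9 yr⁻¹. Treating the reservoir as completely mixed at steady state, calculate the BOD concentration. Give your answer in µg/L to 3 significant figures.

0.0852 µg/L

Outflow Q = 0.108 m³/s × 3.156e+07 s/yr = 3.408e+06 m³/yr.
Steady-state CSTR mass balance: W = Q·C + k·V·C, so C = W/(Q + kV).
Q + kV = 3.408e+06 + 4.9·3.01e+08 = 1.478e+09 m³/yr.
C = 126/1.478e+09 = 8.523e-08 kg/m³ = 8.523e-05 mg/L = 0.08523 µg/L.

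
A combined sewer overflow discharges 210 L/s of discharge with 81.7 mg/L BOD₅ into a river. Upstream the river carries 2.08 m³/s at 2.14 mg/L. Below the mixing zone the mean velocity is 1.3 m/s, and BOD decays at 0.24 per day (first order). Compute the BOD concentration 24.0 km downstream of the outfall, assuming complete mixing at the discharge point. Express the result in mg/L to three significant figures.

210 L/s = 0.21 m³/s.
After complete mixing, C₀ = (0.21·81.7 + 2.08·2.14) / 2.29 = 9.436 mg/L.
Travel time t = 2.4e+04 m / 1.3 m/s = 1.846e+04 s = 0.2137 d.
C = 9.436·exp(−0.24·0.2137) = 9.436·0.95 = 8.964 mg/L.

8.96 mg/L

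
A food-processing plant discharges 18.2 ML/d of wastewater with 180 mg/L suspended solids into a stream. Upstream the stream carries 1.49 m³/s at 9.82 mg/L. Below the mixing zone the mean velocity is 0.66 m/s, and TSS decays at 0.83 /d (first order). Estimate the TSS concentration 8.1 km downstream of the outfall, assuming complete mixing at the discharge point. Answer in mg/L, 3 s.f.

18.2 ML/d = 0.2106 m³/s.
After complete mixing, C₀ = (0.2106·180 + 1.49·9.82) / 1.701 = 30.9 mg/L.
Travel time t = 8100 m / 0.66 m/s = 1.227e+04 s = 0.142 d.
C = 30.9·exp(−0.83·0.142) = 30.9·0.8888 = 27.46 mg/L.

27.5 mg/L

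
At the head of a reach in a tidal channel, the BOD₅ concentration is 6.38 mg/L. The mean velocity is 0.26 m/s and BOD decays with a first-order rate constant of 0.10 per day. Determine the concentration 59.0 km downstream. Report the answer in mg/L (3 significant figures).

Travel time t = 59.0 km / 0.26 m/s = 5.9e+04/0.26 = 2.269e+05 s = 2.626 d.
First-order decay: C = 6.38·exp(−0.10·2.626) = 6.38·0.769 = 4.906 mg/L.

4.91 mg/L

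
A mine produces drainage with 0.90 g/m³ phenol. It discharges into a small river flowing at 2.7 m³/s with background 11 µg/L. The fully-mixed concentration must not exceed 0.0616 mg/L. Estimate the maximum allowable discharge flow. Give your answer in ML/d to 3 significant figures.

14.1 ML/d

11 µg/L = 0.011 mg/L.
Mass balance at complete mixing: C_std·(Q_w + Q_r) = Q_w·C_e + Q_r·C_b.
Rearranging, Q_w = Q_r·(C_std − C_b)/(C_e − C_std) = 2.7·(0.0616 − 0.011) / (0.9 − 0.0616) = 0.163 m³/s.
= 14.08 ML/d.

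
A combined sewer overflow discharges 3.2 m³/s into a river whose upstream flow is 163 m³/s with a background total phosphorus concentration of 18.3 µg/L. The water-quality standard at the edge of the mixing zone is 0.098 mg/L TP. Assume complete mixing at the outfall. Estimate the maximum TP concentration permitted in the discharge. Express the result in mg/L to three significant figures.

18.3 µg/L = 0.0183 mg/L.
Mass balance: 0.098·166.2 = 3.2·Cₑ + 163·0.0183.
Cₑ = (16.29 − 2.983) / 3.2 = 4.158 mg/L.

4.16 mg/L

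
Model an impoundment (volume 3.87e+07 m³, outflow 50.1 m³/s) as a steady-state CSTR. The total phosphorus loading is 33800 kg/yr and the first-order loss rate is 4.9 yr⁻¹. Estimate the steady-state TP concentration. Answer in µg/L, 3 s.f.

19.1 µg/L

Outflow Q = 50.1 m³/s × 3.156e+07 s/yr = 1.581e+09 m³/yr.
Steady-state CSTR mass balance: W = Q·C + k·V·C, so C = W/(Q + kV).
Q + kV = 1.581e+09 + 4.9·3.87e+07 = 1.771e+09 m³/yr.
C = 33800/1.771e+09 = 1.909e-05 kg/m³ = 0.01909 mg/L = 19.09 µg/L.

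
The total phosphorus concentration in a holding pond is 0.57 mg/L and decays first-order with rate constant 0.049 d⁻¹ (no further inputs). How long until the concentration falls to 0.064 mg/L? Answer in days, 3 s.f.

t = ln(C₀/C)/k = ln(0.57/0.064)/0.049 = 2.187/0.049 = 44.63 d.

44.6 d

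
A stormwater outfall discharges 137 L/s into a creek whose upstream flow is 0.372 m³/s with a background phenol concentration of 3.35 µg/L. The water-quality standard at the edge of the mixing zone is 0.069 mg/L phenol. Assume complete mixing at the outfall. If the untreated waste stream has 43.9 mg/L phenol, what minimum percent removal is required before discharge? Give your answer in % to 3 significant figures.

99.4 %

137 L/s = 0.137 m³/s.
3.35 µg/L = 0.00335 mg/L.
Mass balance: 0.069·0.509 = 0.137·Cₑ + 0.372·0.00335.
Cₑ = (0.03512 − 0.001246) / 0.137 = 0.2473 mg/L.
Required removal = 1 − 0.2473/43.9 = 99.44 %.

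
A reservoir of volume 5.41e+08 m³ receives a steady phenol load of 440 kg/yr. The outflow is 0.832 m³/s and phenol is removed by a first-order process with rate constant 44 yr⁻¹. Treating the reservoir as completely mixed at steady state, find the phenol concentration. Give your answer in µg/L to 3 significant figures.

0.0185 µg/L

Outflow Q = 0.832 m³/s × 3.156e+07 s/yr = 2.626e+07 m³/yr.
Steady-state CSTR mass balance: W = Q·C + k·V·C, so C = W/(Q + kV).
Q + kV = 2.626e+07 + 44·5.41e+08 = 2.383e+10 m³/yr.
C = 440/2.383e+10 = 1.846e-08 kg/m³ = 1.846e-05 mg/L = 0.01846 µg/L.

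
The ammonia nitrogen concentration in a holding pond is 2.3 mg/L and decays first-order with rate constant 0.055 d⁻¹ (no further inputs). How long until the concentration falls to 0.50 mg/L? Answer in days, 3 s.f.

27.7 d

t = ln(C₀/C)/k = ln(2.3/0.50)/0.055 = 1.526/0.055 = 27.75 d.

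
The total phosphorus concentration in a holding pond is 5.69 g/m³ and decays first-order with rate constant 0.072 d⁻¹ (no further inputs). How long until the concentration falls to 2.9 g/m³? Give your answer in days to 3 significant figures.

9.36 d

t = ln(C₀/C)/k = ln(5.69/2.9)/0.072 = 0.674/0.072 = 9.361 d.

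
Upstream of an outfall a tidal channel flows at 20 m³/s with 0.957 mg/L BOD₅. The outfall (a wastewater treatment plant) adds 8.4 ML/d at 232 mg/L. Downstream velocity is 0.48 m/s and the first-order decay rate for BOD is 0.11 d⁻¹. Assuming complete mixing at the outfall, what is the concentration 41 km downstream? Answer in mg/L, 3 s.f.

8.4 ML/d = 0.09722 m³/s.
After complete mixing, C₀ = (0.09722·232 + 20·0.957) / 20.1 = 2.075 mg/L.
Travel time t = 4.1e+04 m / 0.48 m/s = 8.542e+04 s = 0.9886 d.
C = 2.075·exp(−0.11·0.9886) = 2.075·0.897 = 1.861 mg/L.

1.86 mg/L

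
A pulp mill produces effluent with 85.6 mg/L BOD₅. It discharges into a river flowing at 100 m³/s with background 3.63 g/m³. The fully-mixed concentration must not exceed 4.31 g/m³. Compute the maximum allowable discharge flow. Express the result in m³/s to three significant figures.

Mass balance at complete mixing: C_std·(Q_w + Q_r) = Q_w·C_e + Q_r·C_b.
Rearranging, Q_w = Q_r·(C_std − C_b)/(C_e − C_std) = 100·(4.31 − 3.63) / (85.6 − 4.31) = 0.8365 m³/s.

0.837 m³/s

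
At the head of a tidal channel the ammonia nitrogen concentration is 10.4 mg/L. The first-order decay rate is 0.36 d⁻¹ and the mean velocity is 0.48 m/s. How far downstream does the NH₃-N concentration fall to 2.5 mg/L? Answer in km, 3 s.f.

164 km

From C = C₀·e^(−kt), t = ln(C₀/C)/k = ln(10.4/2.5)/0.36 = 1.426/0.36 = 3.96 d.
Distance = v·t = 0.48 m/s × 3.421e+05 s = 1.642e+05 m = 164.2 km.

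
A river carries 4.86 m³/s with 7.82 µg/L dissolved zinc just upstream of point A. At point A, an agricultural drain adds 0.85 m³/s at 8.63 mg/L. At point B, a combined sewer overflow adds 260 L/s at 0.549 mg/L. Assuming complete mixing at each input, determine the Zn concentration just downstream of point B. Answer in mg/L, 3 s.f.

7.82 µg/L = 0.00782 mg/L.
After input A: C = (4.86·0.00782 + 0.85·8.63) / 5.71 = 1.291 mg/L.
260 L/s = 0.26 m³/s.
After input B: C = (5.71·1.291 + 0.26·0.549) / 5.97 = 1.259 mg/L.

1.26 mg/L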